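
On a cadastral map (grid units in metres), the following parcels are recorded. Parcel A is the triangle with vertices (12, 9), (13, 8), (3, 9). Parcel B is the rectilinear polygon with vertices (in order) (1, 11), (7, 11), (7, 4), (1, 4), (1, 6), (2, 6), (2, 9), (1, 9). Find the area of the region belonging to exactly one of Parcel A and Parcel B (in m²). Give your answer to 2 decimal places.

|Parcel A| = 4.5, |Parcel B| = 39, |Parcel A∩Parcel B| = 0.8.
|Parcel A △ Parcel B| = |Parcel A| + |Parcel B| − 2·|Parcel A∩Parcel B| = 4.5 + 39 − 1.6 = 41.90.

41.90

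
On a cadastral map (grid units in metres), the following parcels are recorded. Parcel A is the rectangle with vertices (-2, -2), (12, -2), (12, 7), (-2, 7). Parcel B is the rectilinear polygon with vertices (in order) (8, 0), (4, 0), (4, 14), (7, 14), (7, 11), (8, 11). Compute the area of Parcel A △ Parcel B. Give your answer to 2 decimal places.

|Parcel A| = 126, |Parcel B| = 53, |Parcel A∩Parcel B| = 28.
|Parcel A △ Parcel B| = |Parcel A| + |Parcel B| − 2·|Parcel A∩Parcel B| = 126 + 53 − 56 = 123.00.

123.00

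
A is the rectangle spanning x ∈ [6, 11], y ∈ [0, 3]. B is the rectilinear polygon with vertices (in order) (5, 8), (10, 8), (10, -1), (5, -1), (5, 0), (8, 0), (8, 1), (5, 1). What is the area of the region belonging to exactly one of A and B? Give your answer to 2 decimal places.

37.00

|A| = 15, |B| = 42, |A∩B| = 10.
|A △ B| = |A| + |B| − 2·|A∩B| = 15 + 42 − 20 = 37.00.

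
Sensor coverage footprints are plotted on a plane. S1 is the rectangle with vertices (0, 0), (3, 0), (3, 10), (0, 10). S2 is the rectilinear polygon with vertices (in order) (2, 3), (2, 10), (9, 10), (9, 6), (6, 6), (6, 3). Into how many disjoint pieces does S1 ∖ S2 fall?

1

S1 ∖ S2 is a single connected region.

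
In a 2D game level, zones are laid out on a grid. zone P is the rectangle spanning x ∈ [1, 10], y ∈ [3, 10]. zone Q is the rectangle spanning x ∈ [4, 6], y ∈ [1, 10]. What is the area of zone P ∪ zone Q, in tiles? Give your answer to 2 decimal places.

67.00

By inclusion–exclusion:
Individual areas: |zone P| = 63, |zone Q| = 18.
|zone P∩zone Q|: x∈[4,6], y∈[3,10] → 2·7 = 14.
|zone P ∪ zone Q| = 81 − 14 = 67.00.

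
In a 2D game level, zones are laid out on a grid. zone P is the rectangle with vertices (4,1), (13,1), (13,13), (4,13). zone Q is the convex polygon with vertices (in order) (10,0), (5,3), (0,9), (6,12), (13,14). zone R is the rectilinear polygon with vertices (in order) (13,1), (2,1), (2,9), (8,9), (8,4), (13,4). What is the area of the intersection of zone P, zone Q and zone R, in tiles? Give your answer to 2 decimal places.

33.67

The intersection is the polygon with vertices (10.214,1), (8.333,1), (5,3), (4,4.2), (4,9), (8,9), (8,4), (10.857,4).
By the shoelace formula its area is 33.67.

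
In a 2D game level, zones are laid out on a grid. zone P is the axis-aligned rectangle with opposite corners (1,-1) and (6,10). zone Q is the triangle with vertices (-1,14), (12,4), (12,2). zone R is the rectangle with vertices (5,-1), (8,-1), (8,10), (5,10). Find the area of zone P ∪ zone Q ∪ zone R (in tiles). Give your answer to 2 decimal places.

By inclusion–exclusion:
Individual areas: |zone P| = 55, |zone Q| = 13, |zone R| = 33.
|zone P∩zone Q| = 2.0359.
|zone P∩zone R|: x∈[5,6], y∈[-1,10] → 1·11 = 11.
|zone Q∩zone R| = 3.4615.
|zone P∩zone Q∩zone R| = 1.
|zone P ∪ zone Q ∪ zone R| = 101 − 16.4974 + 1 = 85.50.

85.50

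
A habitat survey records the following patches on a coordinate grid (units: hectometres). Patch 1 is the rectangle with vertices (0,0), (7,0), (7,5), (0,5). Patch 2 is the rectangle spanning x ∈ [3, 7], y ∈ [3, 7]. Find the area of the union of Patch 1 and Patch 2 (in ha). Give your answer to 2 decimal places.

43.00

By inclusion–exclusion:
Individual areas: |Patch 1| = 35, |Patch 2| = 16.
|Patch 1∩Patch 2|: x∈[3,7], y∈[3,5] → 4·2 = 8.
|Patch 1 ∪ Patch 2| = 51 − 8 = 43.00.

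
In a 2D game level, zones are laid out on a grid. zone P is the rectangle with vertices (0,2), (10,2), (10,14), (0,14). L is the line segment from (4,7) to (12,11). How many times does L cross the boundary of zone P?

The segment meets the boundary at (10,10).

1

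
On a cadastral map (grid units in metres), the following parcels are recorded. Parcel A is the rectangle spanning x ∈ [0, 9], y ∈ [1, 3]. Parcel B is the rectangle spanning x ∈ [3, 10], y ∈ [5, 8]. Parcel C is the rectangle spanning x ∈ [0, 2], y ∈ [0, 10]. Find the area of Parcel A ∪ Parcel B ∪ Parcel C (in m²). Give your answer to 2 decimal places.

55.00

By inclusion–exclusion:
Individual areas: |Parcel A| = 18, |Parcel B| = 21, |Parcel C| = 20.
|Parcel A∩Parcel B| = 0 (no overlap).
|Parcel A∩Parcel C|: x∈[0,2], y∈[1,3] → 2·2 = 4.
|Parcel B∩Parcel C| = 0 (no overlap).
|Parcel A∩Parcel B∩Parcel C| = 0.
|Parcel A ∪ Parcel B ∪ Parcel C| = 59 − 4 + 0 = 55.00.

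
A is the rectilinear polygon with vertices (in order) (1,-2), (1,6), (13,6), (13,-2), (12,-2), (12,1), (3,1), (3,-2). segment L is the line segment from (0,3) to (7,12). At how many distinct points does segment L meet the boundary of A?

The segment meets the boundary at (2.333,6), (1,4.286).

2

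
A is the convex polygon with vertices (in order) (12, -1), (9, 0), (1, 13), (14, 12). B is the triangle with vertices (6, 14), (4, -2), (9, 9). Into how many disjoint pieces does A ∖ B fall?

2

A ∖ B splits into 2 disjoint pieces (area 65.6528, area 15.1442).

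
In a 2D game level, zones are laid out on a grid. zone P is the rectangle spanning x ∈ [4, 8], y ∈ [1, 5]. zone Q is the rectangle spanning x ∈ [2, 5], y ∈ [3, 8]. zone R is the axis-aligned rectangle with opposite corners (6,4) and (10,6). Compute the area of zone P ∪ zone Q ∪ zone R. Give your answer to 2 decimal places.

By inclusion–exclusion:
Individual areas: |zone P| = 16, |zone Q| = 15, |zone R| = 8.
|zone P∩zone Q|: x∈[4,5], y∈[3,5] → 1·2 = 2.
|zone P∩zone R|: x∈[6,8], y∈[4,5] → 2·1 = 2.
|zone Q∩zone R| = 0 (no overlap).
|zone P∩zone Q∩zone R| = 0.
|zone P ∪ zone Q ∪ zone R| = 39 − 4 + 0 = 35.00.

35.00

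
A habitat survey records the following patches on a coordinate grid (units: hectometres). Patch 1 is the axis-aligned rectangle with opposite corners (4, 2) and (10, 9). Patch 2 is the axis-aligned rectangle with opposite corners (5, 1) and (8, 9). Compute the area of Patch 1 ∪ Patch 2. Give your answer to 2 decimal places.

By inclusion–exclusion:
Individual areas: |Patch 1| = 42, |Patch 2| = 24.
|Patch 1∩Patch 2|: x∈[5,8], y∈[2,9] → 3·7 = 21.
|Patch 1 ∪ Patch 2| = 66 − 21 = 45.00.

45.00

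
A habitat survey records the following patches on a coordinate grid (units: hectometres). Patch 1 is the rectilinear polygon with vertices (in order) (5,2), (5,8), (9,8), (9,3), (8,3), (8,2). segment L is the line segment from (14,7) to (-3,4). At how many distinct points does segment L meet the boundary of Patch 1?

The segment meets the boundary at (5,5.412), (9,6.118).

2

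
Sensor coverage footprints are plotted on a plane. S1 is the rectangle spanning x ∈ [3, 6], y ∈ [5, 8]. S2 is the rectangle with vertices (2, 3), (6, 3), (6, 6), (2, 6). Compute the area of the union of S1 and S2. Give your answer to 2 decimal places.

18.00

By inclusion–exclusion:
Individual areas: |S1| = 9, |S2| = 12.
|S1∩S2|: x∈[3,6], y∈[5,6] → 3·1 = 3.
|S1 ∪ S2| = 21 − 3 = 18.00.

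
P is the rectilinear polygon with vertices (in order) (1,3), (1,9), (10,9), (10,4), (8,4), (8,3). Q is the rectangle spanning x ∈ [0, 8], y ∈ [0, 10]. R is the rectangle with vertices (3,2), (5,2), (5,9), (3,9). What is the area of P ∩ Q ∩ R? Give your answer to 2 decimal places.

The intersection is the polygon with vertices (5,9), (5,3), (3,3), (3,9).
By the shoelace formula its area is 12.00.

12.00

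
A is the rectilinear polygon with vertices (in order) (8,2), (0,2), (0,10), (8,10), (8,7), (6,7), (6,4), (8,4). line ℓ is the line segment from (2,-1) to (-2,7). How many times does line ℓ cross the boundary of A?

2

The segment meets the boundary at (0,3), (0.5,2).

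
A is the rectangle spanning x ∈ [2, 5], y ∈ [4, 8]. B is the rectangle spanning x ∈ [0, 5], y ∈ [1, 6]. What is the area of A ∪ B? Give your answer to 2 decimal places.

By inclusion–exclusion:
Individual areas: |A| = 12, |B| = 25.
|A∩B|: x∈[2,5], y∈[4,6] → 3·2 = 6.
|A ∪ B| = 37 − 6 = 31.00.

31.00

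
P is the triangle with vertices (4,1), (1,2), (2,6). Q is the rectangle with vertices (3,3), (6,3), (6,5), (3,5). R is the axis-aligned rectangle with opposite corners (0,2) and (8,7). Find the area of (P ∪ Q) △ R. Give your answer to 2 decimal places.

|P ∪ Q| = 12.45.
|(P ∪ Q) ∩ R| = 11.15.
|(P ∪ Q) △ R| = 12.45 + 40 − 22.3 = 30.15.

30.15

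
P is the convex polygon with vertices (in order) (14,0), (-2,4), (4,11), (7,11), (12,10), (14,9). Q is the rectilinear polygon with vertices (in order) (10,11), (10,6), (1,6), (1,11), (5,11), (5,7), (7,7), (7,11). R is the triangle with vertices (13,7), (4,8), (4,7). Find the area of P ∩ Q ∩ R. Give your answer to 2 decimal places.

2.44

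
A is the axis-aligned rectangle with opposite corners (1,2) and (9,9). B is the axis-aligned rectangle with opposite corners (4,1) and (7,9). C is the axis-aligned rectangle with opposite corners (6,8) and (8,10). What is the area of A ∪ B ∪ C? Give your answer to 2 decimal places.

By inclusion–exclusion:
Individual areas: |A| = 56, |B| = 24, |C| = 4.
|A∩B|: x∈[4,7], y∈[2,9] → 3·7 = 21.
|A∩C|: x∈[6,8], y∈[8,9] → 2·1 = 2.
|B∩C|: x∈[6,7], y∈[8,9] → 1·1 = 1.
|A∩B∩C| = 1.
|A ∪ B ∪ C| = 84 − 24 + 1 = 61.00.

61.00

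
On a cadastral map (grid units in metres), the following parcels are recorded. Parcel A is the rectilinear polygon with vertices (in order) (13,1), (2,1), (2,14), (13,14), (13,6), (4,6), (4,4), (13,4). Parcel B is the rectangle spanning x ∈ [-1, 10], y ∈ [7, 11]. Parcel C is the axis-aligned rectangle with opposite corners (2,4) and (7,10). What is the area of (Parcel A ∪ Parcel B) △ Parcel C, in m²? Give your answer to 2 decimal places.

119.00

|Parcel A ∪ Parcel B| = 137.
|(Parcel A ∪ Parcel B) ∩ Parcel C| = 24.
|(Parcel A ∪ Parcel B) △ Parcel C| = 137 + 30 − 48 = 119.00.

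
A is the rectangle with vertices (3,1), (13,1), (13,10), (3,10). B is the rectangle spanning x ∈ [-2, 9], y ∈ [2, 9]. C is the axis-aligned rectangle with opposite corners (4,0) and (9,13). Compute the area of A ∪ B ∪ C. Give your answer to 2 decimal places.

By inclusion–exclusion:
Individual areas: |A| = 90, |B| = 77, |C| = 65.
|A∩B|: x∈[3,9], y∈[2,9] → 6·7 = 42.
|A∩C|: x∈[4,9], y∈[1,10] → 5·9 = 45.
|B∩C|: x∈[4,9], y∈[2,9] → 5·7 = 35.
|A∩B∩C| = 35.
|A ∪ B ∪ C| = 232 − 122 + 35 = 145.00.

145.00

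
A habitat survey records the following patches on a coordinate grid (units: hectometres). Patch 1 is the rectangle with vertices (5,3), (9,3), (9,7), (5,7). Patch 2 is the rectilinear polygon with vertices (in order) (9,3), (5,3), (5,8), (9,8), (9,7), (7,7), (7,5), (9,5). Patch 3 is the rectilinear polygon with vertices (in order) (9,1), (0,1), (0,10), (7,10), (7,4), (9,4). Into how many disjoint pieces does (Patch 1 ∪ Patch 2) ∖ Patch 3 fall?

(Patch 1 ∪ Patch 2) ∖ Patch 3 is a single connected region.

1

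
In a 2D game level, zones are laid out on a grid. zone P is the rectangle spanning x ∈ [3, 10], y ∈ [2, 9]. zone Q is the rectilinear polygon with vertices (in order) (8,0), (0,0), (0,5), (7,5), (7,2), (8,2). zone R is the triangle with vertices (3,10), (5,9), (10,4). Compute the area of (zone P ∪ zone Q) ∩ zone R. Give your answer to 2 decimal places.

The region (zone P ∪ zone Q) ∩ zone R is the polygon with vertices (5,9), (10,4), (4.167,9).
By the shoelace formula its area is 2.08.

2.08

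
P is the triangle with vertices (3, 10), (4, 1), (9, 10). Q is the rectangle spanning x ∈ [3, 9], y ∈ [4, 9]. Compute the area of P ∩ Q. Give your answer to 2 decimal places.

The intersection is the polygon with vertices (3.111,9), (8.444,9), (5.667,4), (3.667,4).
By the shoelace formula its area is 18.33.

18.33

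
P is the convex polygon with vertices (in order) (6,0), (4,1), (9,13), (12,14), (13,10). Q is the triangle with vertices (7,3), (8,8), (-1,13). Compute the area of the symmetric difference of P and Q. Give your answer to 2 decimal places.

|P| = 51.5, |Q| = 25, |P∩Q| = 6.4605.
|P △ Q| = |P| + |Q| − 2·|P∩Q| = 51.5 + 25 − 12.921 = 63.58.

63.58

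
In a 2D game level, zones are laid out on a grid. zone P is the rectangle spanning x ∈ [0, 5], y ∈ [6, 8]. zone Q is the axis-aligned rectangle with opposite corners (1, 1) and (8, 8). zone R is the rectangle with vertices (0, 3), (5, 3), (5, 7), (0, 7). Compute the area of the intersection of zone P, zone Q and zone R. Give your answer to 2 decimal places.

The intersection is the polygon with vertices (1,6), (1,7), (5,7), (5,6).
By the shoelace formula its area is 4.00.

4.00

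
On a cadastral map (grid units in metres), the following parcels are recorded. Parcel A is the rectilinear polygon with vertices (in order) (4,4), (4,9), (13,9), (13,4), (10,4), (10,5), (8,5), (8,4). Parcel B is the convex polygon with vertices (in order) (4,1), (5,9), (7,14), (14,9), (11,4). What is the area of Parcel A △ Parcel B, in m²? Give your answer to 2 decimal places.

42.04

|Parcel A| = 43, |Parcel B| = 71.5, |Parcel A∩Parcel B| = 36.2292.
|Parcel A △ Parcel B| = |Parcel A| + |Parcel B| − 2·|Parcel A∩Parcel B| = 43 + 71.5 − 72.4583 = 42.04.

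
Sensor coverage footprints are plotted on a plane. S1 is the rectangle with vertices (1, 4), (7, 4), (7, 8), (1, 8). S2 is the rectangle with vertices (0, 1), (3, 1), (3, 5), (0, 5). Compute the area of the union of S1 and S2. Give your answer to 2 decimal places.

By inclusion–exclusion:
Individual areas: |S1| = 24, |S2| = 12.
|S1∩S2|: x∈[1,3], y∈[4,5] → 2·1 = 2.
|S1 ∪ S2| = 36 − 2 = 34.00.

34.00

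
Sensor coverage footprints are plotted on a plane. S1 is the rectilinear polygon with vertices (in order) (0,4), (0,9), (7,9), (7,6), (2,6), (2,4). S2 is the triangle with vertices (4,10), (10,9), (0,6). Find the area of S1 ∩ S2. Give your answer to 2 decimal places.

9.15

The intersection is the polygon with vertices (7,9), (7,8.1), (0,6), (3,9).
By the shoelace formula its area is 9.15.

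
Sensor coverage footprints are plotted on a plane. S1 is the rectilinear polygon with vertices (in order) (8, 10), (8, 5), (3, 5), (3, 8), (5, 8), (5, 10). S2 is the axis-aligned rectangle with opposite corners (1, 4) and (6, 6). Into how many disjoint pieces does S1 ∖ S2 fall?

1

S1 ∖ S2 is a single connected region.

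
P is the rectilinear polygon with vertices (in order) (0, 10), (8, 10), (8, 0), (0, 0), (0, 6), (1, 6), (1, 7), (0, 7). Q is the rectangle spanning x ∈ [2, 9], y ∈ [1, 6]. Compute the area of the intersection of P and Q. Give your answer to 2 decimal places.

30.00

The intersection is the polygon with vertices (8,1), (2,1), (2,6), (8,6).
By the shoelace formula its area is 30.00.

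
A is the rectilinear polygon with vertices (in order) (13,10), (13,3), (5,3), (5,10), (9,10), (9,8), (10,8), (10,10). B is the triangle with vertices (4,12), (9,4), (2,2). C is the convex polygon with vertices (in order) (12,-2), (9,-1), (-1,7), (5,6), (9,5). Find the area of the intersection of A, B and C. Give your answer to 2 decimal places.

The intersection is the polygon with vertices (5,6), (8.259,5.185), (9,4), (5.5,3), (5,3).
By the shoelace formula its area is 7.88.

7.88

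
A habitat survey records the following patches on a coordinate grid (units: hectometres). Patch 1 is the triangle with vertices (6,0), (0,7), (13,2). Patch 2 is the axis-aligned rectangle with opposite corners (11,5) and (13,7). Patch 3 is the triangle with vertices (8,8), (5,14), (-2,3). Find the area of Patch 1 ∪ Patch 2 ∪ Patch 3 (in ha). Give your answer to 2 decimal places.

69.67

By inclusion–exclusion:
Individual areas: |Patch 1| = 30.5, |Patch 2| = 4, |Patch 3| = 37.5.
|Patch 1∩Patch 2| = 0.
|Patch 1∩Patch 3| = 2.3333.
|Patch 2∩Patch 3| = 0.
|Patch 1∩Patch 2∩Patch 3| = 0.
|Patch 1 ∪ Patch 2 ∪ Patch 3| = 72 − 2.3333 + 0 = 69.67.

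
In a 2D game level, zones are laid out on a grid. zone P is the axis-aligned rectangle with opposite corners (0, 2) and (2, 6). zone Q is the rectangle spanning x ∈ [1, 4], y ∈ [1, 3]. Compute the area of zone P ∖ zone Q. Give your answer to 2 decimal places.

7.00

|zone P∩zone Q|: x∈[1,2], y∈[2,3] → 1·1 = 1.
|zone P| = 8.
|zone P ∖ zone Q| = |zone P| − |zone P∩zone Q| = 8 − 1 = 7.00.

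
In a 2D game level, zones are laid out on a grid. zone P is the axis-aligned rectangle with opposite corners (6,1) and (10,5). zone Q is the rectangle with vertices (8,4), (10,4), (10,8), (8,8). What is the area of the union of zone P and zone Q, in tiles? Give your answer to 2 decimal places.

By inclusion–exclusion:
Individual areas: |zone P| = 16, |zone Q| = 8.
|zone P∩zone Q|: x∈[8,10], y∈[4,5] → 2·1 = 2.
|zone P ∪ zone Q| = 24 − 2 = 22.00.

22.00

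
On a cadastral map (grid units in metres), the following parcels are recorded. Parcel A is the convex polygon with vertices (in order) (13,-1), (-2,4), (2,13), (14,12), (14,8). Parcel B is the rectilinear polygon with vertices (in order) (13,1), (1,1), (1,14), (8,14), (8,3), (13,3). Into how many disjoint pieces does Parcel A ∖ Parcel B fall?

2

Parcel A ∖ Parcel B splits into 2 disjoint pieces (area 61, area 11.625).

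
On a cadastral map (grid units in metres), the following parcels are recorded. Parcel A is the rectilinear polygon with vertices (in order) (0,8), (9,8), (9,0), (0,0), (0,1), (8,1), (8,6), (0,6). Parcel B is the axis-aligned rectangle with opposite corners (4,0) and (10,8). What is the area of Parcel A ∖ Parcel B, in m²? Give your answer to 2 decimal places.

12.00

|Parcel A| = 32, |Parcel A∩Parcel B| = 20.
|Parcel A ∖ Parcel B| = |Parcel A| − |Parcel A∩Parcel B| = 32 − 20 = 12.00.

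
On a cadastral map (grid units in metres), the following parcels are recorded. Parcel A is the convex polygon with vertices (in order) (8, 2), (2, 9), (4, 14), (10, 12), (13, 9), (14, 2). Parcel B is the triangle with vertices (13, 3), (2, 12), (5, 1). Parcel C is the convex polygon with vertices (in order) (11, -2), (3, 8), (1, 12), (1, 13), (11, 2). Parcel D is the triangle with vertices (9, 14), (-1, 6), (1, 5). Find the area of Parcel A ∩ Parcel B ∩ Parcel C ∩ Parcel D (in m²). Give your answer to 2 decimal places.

The intersection is the polygon with vertices (4.596,9.045), (3.316,7.605), (3.138,7.828), (2.806,9.045), (3.842,9.874).
By the shoelace formula its area is 2.10.

2.10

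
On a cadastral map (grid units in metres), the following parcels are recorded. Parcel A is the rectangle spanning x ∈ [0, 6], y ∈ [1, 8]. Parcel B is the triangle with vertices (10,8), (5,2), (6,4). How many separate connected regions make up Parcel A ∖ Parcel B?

1

Parcel A ∖ Parcel B is a single connected region.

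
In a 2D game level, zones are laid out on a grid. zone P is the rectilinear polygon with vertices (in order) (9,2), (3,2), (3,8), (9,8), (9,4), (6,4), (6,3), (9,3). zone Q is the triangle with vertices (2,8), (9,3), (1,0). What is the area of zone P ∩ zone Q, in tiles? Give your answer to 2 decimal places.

The intersection is the polygon with vertices (3,2), (3,7.286), (7.6,4), (6,4), (6,3), (9,3), (6.333,2).
By the shoelace formula its area is 15.22.

15.22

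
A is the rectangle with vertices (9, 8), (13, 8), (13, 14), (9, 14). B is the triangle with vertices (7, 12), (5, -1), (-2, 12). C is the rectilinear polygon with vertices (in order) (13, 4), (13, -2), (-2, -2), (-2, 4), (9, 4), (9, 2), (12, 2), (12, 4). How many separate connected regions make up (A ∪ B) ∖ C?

2

(A ∪ B) ∖ C splits into 2 disjoint pieces (area 24, area 49.8462).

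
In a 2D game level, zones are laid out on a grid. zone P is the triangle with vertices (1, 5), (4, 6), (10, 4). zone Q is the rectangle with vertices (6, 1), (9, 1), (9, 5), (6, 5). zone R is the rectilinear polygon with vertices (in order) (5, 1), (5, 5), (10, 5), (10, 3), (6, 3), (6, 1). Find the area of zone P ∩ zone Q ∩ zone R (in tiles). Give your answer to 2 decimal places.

The intersection is the polygon with vertices (9,4.111), (6,4.444), (6,5), (7,5), (9,4.333).
By the shoelace formula its area is 1.50.

1.50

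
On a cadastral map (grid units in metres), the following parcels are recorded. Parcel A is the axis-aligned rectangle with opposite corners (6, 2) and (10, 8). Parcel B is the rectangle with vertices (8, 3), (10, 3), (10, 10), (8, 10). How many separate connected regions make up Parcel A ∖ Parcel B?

Parcel A ∖ Parcel B is a single connected region.

1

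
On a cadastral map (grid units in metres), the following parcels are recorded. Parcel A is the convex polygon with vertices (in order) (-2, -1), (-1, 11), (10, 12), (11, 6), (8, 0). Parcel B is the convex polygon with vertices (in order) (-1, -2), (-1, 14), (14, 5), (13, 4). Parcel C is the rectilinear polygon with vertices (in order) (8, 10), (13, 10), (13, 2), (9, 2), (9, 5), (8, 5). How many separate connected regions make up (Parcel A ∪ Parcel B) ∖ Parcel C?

(Parcel A ∪ Parcel B) ∖ Parcel C splits into 2 disjoint pieces (area 129.1878, area 0.8).

2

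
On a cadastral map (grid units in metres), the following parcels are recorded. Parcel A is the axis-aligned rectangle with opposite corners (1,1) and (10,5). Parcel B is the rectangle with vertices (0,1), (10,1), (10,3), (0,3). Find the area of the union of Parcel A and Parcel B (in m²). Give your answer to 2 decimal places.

38.00

By inclusion–exclusion:
Individual areas: |Parcel A| = 36, |Parcel B| = 20.
|Parcel A∩Parcel B|: x∈[1,10], y∈[1,3] → 9·2 = 18.
|Parcel A ∪ Parcel B| = 56 − 18 = 38.00.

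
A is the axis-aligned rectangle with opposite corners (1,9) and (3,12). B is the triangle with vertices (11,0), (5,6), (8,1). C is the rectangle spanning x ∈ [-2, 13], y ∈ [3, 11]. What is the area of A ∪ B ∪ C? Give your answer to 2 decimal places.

126.20

By inclusion–exclusion:
Individual areas: |A| = 6, |B| = 6, |C| = 120.
|A∩B| = 0.
|A∩C|: x∈[1,3], y∈[9,11] → 2·2 = 4.
|B∩C| = 1.8.
|A∩B∩C| = 0.
|A ∪ B ∪ C| = 132 − 5.8 + 0 = 126.20.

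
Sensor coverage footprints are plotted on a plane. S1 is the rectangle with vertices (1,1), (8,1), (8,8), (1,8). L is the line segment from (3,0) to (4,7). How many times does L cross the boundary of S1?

The segment meets the boundary at (3.143,1).

1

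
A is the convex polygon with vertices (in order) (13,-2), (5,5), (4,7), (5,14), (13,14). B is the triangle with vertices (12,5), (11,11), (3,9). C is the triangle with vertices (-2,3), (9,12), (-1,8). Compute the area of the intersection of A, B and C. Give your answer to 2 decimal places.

1.20

The intersection is the polygon with vertices (6.36,9.84), (4.512,8.328), (4.209,8.463), (4.333,9.333).
By the shoelace formula its area is 1.20.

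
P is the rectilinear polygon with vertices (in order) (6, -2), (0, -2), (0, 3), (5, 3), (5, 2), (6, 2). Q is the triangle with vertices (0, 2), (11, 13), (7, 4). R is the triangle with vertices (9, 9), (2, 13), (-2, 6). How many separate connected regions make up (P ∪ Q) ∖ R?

(P ∪ Q) ∖ R is a single connected region.

1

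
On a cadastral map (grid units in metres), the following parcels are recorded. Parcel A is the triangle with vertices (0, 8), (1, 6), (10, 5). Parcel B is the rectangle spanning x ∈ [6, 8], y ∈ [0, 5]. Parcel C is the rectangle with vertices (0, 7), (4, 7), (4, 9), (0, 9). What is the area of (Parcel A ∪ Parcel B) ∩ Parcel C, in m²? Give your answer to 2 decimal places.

1.42

The region (Parcel A ∪ Parcel B) ∩ Parcel C is the polygon with vertices (0,8), (3.333,7), (0.5,7).
By the shoelace formula its area is 1.42.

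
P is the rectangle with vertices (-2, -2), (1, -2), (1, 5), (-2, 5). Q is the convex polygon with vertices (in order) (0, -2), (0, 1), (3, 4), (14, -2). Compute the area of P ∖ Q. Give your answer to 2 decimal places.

|P| = 21, |P∩Q| = 3.5.
|P ∖ Q| = |P| − |P∩Q| = 21 − 3.5 = 17.50.

17.50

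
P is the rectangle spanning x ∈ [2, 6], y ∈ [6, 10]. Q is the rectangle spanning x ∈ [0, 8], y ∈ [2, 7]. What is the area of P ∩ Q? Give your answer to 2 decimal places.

4.00

|P∩Q|: x∈[2,6], y∈[6,7] → 4·1 = 4.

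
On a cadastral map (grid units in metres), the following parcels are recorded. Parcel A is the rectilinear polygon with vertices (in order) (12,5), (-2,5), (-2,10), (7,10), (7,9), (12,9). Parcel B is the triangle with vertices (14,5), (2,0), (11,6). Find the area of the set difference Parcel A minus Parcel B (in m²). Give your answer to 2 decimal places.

63.42

|Parcel A| = 65, |Parcel A∩Parcel B| = 1.5833.
|Parcel A ∖ Parcel B| = |Parcel A| − |Parcel A∩Parcel B| = 65 − 1.5833 = 63.42.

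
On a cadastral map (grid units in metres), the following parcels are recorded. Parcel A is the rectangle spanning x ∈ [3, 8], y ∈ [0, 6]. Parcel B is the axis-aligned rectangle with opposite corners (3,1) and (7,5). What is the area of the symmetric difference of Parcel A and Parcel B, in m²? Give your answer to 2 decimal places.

14.00

|Parcel A∩Parcel B|: x∈[3,7], y∈[1,5] → 4·4 = 16.
|Parcel A △ Parcel B| = |Parcel A| + |Parcel B| − 2·|Parcel A∩Parcel B| = 30 + 16 − 32 = 14.00.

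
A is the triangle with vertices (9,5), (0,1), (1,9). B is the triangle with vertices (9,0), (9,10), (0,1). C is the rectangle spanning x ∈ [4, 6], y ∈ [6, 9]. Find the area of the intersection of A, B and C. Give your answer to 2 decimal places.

The intersection is the polygon with vertices (5.667,6.667), (6,6.5), (6,6), (5,6).
By the shoelace formula its area is 0.42.

0.42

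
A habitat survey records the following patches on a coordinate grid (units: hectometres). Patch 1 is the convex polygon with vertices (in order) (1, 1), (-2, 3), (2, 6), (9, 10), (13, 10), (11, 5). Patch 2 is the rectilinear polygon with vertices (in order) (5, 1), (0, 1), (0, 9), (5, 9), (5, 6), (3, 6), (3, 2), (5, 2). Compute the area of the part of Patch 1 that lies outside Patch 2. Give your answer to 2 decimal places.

|Patch 1| = 63, |Patch 1∩Patch 2| = 14.9881.
|Patch 1 ∖ Patch 2| = |Patch 1| − |Patch 1∩Patch 2| = 63 − 14.9881 = 48.01.

48.01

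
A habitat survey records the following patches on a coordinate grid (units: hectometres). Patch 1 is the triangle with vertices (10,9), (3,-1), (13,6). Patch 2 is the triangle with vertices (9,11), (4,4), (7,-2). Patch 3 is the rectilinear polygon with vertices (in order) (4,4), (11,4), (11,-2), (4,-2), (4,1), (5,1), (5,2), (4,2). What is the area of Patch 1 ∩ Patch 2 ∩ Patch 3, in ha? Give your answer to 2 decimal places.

The intersection is the polygon with vertices (7.655,2.259), (5.593,0.815), (5.042,1.917), (6.5,4), (7.923,4).
By the shoelace formula its area is 5.25.

5.25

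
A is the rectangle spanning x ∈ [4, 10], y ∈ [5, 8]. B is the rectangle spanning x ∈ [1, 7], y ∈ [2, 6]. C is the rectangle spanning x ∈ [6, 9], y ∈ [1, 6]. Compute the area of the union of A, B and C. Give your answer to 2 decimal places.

By inclusion–exclusion:
Individual areas: |A| = 18, |B| = 24, |C| = 15.
|A∩B|: x∈[4,7], y∈[5,6] → 3·1 = 3.
|A∩C|: x∈[6,9], y∈[5,6] → 3·1 = 3.
|B∩C|: x∈[6,7], y∈[2,6] → 1·4 = 4.
|A∩B∩C| = 1.
|A ∪ B ∪ C| = 57 − 10 + 1 = 48.00.

48.00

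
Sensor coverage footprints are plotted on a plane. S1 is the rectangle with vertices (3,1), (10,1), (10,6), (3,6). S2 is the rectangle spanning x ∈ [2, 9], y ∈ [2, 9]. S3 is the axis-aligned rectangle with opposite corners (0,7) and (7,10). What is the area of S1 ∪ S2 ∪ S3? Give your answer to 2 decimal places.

71.00

By inclusion–exclusion:
Individual areas: |S1| = 35, |S2| = 49, |S3| = 21.
|S1∩S2|: x∈[3,9], y∈[2,6] → 6·4 = 24.
|S1∩S3| = 0 (no overlap).
|S2∩S3|: x∈[2,7], y∈[7,9] → 5·2 = 10.
|S1∩S2∩S3| = 0.
|S1 ∪ S2 ∪ S3| = 105 − 34 + 0 = 71.00.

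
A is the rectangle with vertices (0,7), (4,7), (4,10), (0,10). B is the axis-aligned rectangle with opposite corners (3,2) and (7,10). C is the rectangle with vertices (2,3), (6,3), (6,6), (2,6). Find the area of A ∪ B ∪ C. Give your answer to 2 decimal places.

By inclusion–exclusion:
Individual areas: |A| = 12, |B| = 32, |C| = 12.
|A∩B|: x∈[3,4], y∈[7,10] → 1·3 = 3.
|A∩C| = 0 (no overlap).
|B∩C|: x∈[3,6], y∈[3,6] → 3·3 = 9.
|A∩B∩C| = 0.
|A ∪ B ∪ C| = 56 − 12 + 0 = 44.00.

44.00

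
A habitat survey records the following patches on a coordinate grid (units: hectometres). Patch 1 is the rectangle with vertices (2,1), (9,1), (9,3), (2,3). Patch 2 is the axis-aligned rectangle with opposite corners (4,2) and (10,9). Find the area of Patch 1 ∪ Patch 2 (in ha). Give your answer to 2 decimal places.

51.00

By inclusion–exclusion:
Individual areas: |Patch 1| = 14, |Patch 2| = 42.
|Patch 1∩Patch 2|: x∈[4,9], y∈[2,3] → 5·1 = 5.
|Patch 1 ∪ Patch 2| = 56 − 5 = 51.00.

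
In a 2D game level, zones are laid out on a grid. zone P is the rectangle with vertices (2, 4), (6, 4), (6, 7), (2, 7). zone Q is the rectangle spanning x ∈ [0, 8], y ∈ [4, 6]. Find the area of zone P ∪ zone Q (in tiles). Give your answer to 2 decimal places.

20.00

By inclusion–exclusion:
Individual areas: |zone P| = 12, |zone Q| = 16.
|zone P∩zone Q|: x∈[2,6], y∈[4,6] → 4·2 = 8.
|zone P ∪ zone Q| = 28 − 8 = 20.00.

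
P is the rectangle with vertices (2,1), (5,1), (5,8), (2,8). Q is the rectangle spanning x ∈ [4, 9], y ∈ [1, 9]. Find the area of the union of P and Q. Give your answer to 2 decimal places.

By inclusion–exclusion:
Individual areas: |P| = 21, |Q| = 40.
|P∩Q|: x∈[4,5], y∈[1,8] → 1·7 = 7.
|P ∪ Q| = 61 − 7 = 54.00.

54.00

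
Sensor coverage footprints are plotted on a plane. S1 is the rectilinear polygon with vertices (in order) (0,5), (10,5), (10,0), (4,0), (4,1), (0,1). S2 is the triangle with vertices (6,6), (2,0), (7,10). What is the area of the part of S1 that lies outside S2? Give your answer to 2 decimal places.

44.00

|S1| = 46, |S1∩S2| = 2.
|S1 ∖ S2| = |S1| − |S1∩S2| = 46 − 2 = 44.00.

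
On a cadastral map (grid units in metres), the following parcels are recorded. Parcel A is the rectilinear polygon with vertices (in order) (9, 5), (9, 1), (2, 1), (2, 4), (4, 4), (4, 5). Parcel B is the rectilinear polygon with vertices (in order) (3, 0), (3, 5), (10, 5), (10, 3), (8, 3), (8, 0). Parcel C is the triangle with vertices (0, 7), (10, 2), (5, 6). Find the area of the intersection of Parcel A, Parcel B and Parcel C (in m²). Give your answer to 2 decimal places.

3.00

The intersection is the polygon with vertices (8,3), (4,5), (6.25,5), (8.75,3).
By the shoelace formula its area is 3.00.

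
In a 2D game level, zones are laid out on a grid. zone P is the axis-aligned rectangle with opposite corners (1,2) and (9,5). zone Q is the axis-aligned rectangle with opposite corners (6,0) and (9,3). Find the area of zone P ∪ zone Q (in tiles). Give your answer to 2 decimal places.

By inclusion–exclusion:
Individual areas: |zone P| = 24, |zone Q| = 9.
|zone P∩zone Q|: x∈[6,9], y∈[2,3] → 3·1 = 3.
|zone P ∪ zone Q| = 33 − 3 = 30.00.

30.00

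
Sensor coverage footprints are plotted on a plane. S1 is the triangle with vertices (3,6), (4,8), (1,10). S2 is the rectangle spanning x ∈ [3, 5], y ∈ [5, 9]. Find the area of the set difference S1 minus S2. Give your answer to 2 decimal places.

|S1| = 4, |S1∩S2| = 1.3333.
|S1 ∖ S2| = |S1| − |S1∩S2| = 4 − 1.3333 = 2.67.

2.67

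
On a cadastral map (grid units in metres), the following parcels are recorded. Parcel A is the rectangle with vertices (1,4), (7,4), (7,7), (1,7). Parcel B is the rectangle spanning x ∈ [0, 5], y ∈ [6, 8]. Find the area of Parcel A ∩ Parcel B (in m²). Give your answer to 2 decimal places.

|Parcel A∩Parcel B|: x∈[1,5], y∈[6,7] → 4·1 = 4.

4.00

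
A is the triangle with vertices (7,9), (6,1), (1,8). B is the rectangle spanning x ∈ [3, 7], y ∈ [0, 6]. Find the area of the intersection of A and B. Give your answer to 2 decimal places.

10.26

The intersection is the polygon with vertices (6,1), (3,5.2), (3,6), (6.625,6).
By the shoelace formula its area is 10.26.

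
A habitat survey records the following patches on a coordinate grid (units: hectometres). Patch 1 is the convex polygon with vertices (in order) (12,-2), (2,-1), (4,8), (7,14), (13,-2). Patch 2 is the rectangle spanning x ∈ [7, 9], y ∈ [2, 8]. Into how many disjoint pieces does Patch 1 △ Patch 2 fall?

Patch 1 △ Patch 2 is a single connected region.

1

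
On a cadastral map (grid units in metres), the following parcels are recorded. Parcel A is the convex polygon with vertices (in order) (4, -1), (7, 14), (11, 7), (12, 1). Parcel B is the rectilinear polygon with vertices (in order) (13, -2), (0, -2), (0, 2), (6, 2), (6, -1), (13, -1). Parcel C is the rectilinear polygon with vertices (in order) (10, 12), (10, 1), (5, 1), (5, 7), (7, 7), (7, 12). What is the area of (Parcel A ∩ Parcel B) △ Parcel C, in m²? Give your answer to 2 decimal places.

47.60

|Parcel A ∩ Parcel B| = 4.6.
|(Parcel A ∩ Parcel B) ∩ Parcel C| = 1.
|(Parcel A ∩ Parcel B) △ Parcel C| = 4.6 + 45 − 2 = 47.60.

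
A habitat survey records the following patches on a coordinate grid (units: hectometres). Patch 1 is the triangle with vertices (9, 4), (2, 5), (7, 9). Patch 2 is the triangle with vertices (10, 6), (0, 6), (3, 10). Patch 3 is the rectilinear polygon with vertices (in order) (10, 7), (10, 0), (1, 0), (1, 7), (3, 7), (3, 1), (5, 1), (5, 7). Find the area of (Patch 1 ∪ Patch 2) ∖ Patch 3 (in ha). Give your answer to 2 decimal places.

17.45

|Patch 1 ∪ Patch 2| = 30.1062.
|(Patch 1 ∪ Patch 2) ∩ Patch 3| = 12.6536.
|(Patch 1 ∪ Patch 2) ∖ Patch 3| = 30.1062 − 12.6536 = 17.45.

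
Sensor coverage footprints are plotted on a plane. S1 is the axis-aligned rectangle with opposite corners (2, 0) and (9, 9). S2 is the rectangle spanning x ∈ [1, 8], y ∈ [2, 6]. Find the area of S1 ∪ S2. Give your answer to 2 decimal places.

By inclusion–exclusion:
Individual areas: |S1| = 63, |S2| = 28.
|S1∩S2|: x∈[2,8], y∈[2,6] → 6·4 = 24.
|S1 ∪ S2| = 91 − 24 = 67.00.

67.00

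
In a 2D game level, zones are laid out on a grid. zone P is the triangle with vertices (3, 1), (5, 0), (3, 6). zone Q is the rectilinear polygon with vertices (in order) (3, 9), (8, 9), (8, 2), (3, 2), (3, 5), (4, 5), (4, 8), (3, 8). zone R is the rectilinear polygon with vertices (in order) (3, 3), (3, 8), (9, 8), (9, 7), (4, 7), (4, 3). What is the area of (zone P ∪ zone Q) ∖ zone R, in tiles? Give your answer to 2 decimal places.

28.33

|zone P ∪ zone Q| = 34.5.
|(zone P ∪ zone Q) ∩ zone R| = 6.1667.
|(zone P ∪ zone Q) ∖ zone R| = 34.5 − 6.1667 = 28.33.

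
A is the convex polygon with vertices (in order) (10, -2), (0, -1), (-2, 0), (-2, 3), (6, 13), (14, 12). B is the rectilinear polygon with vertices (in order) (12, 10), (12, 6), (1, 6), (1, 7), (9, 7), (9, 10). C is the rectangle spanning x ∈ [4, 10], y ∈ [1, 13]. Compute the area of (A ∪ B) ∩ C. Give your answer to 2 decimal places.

68.50

The region (A ∪ B) ∩ C is the polygon with vertices (6,13), (10,12.5), (10,1), (4,1), (4,10.5).
By the shoelace formula its area is 68.50.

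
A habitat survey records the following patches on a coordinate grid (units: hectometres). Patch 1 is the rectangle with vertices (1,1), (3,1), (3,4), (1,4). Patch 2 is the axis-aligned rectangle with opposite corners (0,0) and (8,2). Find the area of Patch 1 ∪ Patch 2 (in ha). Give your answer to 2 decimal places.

By inclusion–exclusion:
Individual areas: |Patch 1| = 6, |Patch 2| = 16.
|Patch 1∩Patch 2|: x∈[1,3], y∈[1,2] → 2·1 = 2.
|Patch 1 ∪ Patch 2| = 22 − 2 = 20.00.

20.00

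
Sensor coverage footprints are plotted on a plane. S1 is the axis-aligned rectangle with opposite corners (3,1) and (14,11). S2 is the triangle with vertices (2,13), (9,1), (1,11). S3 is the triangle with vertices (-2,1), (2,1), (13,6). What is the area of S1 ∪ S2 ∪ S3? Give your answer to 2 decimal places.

118.61

By inclusion–exclusion:
Individual areas: |S1| = 110, |S2| = 13, |S3| = 10.
|S1∩S2| = 8.3333.
|S1∩S3| = 6.0606.
|S2∩S3| = 0.3269.
|S1∩S2∩S3| = 0.3269.
|S1 ∪ S2 ∪ S3| = 133 − 14.7209 + 0.3269 = 118.61.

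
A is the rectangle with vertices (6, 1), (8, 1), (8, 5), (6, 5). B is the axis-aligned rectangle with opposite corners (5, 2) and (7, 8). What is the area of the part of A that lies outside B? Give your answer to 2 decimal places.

|A∩B|: x∈[6,7], y∈[2,5] → 1·3 = 3.
|A| = 8.
|A ∖ B| = |A| − |A∩B| = 8 − 3 = 5.00.

5.00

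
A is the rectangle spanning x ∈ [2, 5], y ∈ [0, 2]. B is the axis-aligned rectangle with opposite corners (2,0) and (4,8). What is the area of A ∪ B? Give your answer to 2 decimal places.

18.00

By inclusion–exclusion:
Individual areas: |A| = 6, |B| = 16.
|A∩B|: x∈[2,4], y∈[0,2] → 2·2 = 4.
|A ∪ B| = 22 − 4 = 18.00.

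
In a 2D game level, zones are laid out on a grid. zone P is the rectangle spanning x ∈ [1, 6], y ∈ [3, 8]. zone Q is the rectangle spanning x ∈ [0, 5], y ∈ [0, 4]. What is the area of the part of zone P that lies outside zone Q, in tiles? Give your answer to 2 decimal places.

|zone P∩zone Q|: x∈[1,5], y∈[3,4] → 4·1 = 4.
|zone P| = 25.
|zone P ∖ zone Q| = |zone P| − |zone P∩zone Q| = 25 − 4 = 21.00.

21.00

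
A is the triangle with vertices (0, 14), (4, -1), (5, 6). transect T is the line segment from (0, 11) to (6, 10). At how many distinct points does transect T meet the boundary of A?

2

The segment meets the boundary at (2.093,10.651), (0.837,10.86).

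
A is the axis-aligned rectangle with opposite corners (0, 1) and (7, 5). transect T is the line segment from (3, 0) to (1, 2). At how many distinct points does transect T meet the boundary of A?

The segment meets the boundary at (2,1).

1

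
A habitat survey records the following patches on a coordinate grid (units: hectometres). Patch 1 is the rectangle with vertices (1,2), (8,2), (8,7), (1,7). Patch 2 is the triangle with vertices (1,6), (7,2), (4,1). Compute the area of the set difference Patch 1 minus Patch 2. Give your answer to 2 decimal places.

|Patch 1| = 35, |Patch 1∩Patch 2| = 7.2.
|Patch 1 ∖ Patch 2| = |Patch 1| − |Patch 1∩Patch 2| = 35 − 7.2 = 27.80.

27.80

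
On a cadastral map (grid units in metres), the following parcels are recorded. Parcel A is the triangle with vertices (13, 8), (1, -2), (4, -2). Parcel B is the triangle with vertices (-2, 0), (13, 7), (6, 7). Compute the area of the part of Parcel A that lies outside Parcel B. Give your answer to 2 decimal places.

|Parcel A| = 15, |Parcel A∩Parcel B| = 0.4378.
|Parcel A ∖ Parcel B| = |Parcel A| − |Parcel A∩Parcel B| = 15 − 0.4378 = 14.56.

14.56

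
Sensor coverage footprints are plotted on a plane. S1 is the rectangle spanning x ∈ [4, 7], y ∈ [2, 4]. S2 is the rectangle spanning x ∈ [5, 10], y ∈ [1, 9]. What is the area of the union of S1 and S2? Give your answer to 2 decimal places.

42.00

By inclusion–exclusion:
Individual areas: |S1| = 6, |S2| = 40.
|S1∩S2|: x∈[5,7], y∈[2,4] → 2·2 = 4.
|S1 ∪ S2| = 46 − 4 = 42.00.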